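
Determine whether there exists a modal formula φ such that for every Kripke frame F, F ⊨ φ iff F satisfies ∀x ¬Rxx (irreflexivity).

Modal frame validity is preserved under surjective bounded morphisms.
The 5-cycle (worlds 0,1,2,3,4 with 0→1→2→3→4→0) is irreflexive, and the map sending every world to a single reflexive point • is a surjective bounded morphism (forth: every edge maps to (•,•); back: every world has a successor). So any modal formula valid on the 5-cycle is also valid on the reflexive point, which is not irreflexive.
Hence irreflexivity is not modally definable.

Not modally definable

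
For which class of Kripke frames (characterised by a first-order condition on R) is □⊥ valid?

emptiness of R: ∀x ∀y ¬Rxy

This schema is the Ver axiom.
Its frame correspondent is emptiness of R — ∀x ∀y ¬Rxy.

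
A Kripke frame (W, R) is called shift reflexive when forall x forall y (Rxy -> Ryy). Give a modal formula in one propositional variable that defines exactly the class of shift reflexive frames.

The condition is shift-reflexivity. The T□ schema □(□p → p) defines it.
Suppose □(□p→p) is valid. Take Rxy and set V(p)={w : Ryw}. Then at y, □p holds; since □(□p→p) at x, □p→p at y, so p at y, i.e. Ryy.

□(□p → p)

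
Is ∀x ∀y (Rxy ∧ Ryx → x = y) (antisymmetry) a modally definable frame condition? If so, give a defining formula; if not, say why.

Not definable by any modal formula

Modal frame validity is preserved under surjective bounded morphisms.
The 8-cycle (worlds w0,w1,w2,w3,w4,w5,w6,w7 with w0→w1→w2→w3→w4→w5→w6→w7→w0) is antisymmetric. Sending even-indexed worlds to s and odd-indexed worlds to t is a surjective bounded morphism onto the two-world frame with s↔t, which is not antisymmetric.
So the class is not modally definable.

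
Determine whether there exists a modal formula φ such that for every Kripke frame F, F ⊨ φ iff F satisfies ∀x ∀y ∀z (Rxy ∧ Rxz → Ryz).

The condition is the Euclidean property. A defining modal formula is ◇p → □◇p.
Suppose ◇p→□◇p is valid. Take Rxy, Rxz and set V(p)={y}. Then ◇p at x, so □◇p at x, so ◇p at z, so some w with Rzw has p; w=y, i.e. Rzy. By symmetry of the argument, Ryz.

Yes, by ◇p → □◇p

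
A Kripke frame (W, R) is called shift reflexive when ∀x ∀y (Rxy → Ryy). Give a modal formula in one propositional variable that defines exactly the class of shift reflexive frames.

A defining formula is □(□p → p) (the T□ axiom).
Suppose □(□p→p) is valid. Take Rxy and set V(p)={w : Ryw}. Then at y, □p holds; since □(□p→p) at x, □p→p at y, so p at y, i.e. Ryy.

□(□p → p)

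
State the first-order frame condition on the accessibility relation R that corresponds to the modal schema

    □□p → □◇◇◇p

This is a Sahlqvist (Geach-type) schema ◇^0□^2p → □^1◇^3p.
First-order correspondent: ∀x ∀z (xRz → ∃w (xR²w ∧ zR³w)).

∀x ∀z (xRz → ∃w (xR²w ∧ zR³w))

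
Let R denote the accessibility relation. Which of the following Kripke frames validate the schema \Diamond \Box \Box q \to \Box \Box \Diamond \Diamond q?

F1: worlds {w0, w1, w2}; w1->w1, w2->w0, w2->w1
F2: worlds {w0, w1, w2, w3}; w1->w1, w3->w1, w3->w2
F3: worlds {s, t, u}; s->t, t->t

F3

The schema corresponds to a generalized confluence (Geach) condition: \forall x \forall y \forall z ((xRy \wedge x R^2 z) \to \exists w (y R^2 w \wedge z R^2 w)).
F1: fails — w2Rw0, w2R²w1 but no w with w0R²w and w1R²w.
F2: fails — w3Rw2, w3R²w1 but no w with w2R²w and w1R²w.
F3: ✓.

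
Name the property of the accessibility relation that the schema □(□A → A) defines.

Suppose □(□A→A) is valid. Take Rxy and set V(A)={w : Ryw}. Then at y, □A holds; since □(□A→A) at x, □A→A at y, so A at y, i.e. Ryy.

Shift-reflexivity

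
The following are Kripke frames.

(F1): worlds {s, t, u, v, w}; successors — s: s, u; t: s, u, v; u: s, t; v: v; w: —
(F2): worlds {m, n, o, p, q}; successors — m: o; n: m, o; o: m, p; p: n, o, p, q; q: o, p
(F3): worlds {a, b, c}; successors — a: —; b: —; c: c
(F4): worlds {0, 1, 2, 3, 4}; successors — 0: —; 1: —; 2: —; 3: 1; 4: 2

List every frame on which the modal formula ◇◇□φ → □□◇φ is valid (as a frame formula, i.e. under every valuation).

(F3), (F4)

Frame correspondent (Sahlqvist): ∀x ∀y ∀z ((xR²y ∧ xR²z) → ∃w (yRw ∧ zRw)) — i.e. a generalized confluence (Geach) condition.
(F1): fails — tR²s, tR²v but no w* with sRw* and vRw*.
(F2): fails — nR²m, nR²o but no w with mRw and oRw.
(F3): ✓.
(F4): ✓.
Valid on: (F3), (F4).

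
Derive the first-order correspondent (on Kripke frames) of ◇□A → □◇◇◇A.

∀x ∀y ∀z ((xRy ∧ xRz) → ∃w (yRw ∧ zR³w))

This is a Sahlqvist (Geach-type) schema ◇^1□^1A → □^1◇^3A.
Minimal-valuation argument: fix x; take any y with xR^1y and any z with xR^1z. Set V(A) to the set of worlds R-reachable from y in exactly 1 step. Then □^1A holds at y, so the antecedent holds at x; validity forces ◇^3A at z, giving a w with zR^3w and yR^1w.
First-order correspondent: ∀x ∀y ∀z ((xRy ∧ xRz) → ∃w (yRw ∧ zR³w)).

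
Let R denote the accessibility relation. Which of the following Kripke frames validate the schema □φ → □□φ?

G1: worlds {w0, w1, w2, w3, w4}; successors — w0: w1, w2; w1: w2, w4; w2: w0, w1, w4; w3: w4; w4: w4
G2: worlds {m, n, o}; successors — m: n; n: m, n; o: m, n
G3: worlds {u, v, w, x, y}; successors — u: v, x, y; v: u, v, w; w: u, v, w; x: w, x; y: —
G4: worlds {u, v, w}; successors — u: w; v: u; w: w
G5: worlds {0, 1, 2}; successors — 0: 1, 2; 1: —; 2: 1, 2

G5

The schema corresponds to transitivity: ∀x ∀y ∀z (Rxy ∧ Ryz → Rxz).
G1: fails — Rw1w2 and Rw2w1 but not Rw1w1.
G2: fails — Rmn and Rnm but not Rmm.
G3: fails — Ruv and Rvw but not Ruw.
G4: fails — Rvu and Ruw but not Rvw.
G5: holds.
Valid on: G5.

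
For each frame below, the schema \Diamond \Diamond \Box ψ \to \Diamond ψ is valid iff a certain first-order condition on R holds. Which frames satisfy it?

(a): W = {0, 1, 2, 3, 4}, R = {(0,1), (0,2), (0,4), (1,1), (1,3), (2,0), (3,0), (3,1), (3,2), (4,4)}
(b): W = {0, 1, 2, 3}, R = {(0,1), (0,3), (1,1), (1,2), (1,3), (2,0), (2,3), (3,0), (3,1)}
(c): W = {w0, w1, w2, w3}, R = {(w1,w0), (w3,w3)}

The schema corresponds to a generalized confluence (Geach) condition: \forall x \forall y (x R^2 y \to \exists w (yRw \wedge xRw)).
(a): fails — 1R²2 but no w with 2Rw and 1Rw.
(b): satisfies the condition.
(c): satisfies the condition.

(b), (c)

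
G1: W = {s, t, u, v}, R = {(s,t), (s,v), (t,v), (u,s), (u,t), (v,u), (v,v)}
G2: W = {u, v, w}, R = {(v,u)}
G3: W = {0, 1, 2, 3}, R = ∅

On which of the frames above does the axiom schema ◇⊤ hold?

G1

This is the axiom for seriality; its first-order frame correspondent is ∀x ∃y Rxy.
G1: condition met.
G2: fails — world u has no successor.
G3: fails — world 0 has no successor.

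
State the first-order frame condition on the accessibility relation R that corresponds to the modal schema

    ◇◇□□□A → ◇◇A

∀x ∀y (xR²y → ∃w (yR³w ∧ xR²w))

This is a Sahlqvist (Geach-type) schema ◇^2□^3A → □^0◇^2A.
Minimal-valuation argument: fix x; take any y with xR^2y and any z with xR^0z. Set V(A) to the set of worlds R-reachable from y in exactly 3 steps. Then □^3A holds at y, so the antecedent holds at x; validity forces ◇^2A at z, giving a w with zR^2w and yR^3w.
First-order correspondent: ∀x ∀y (xR²y → ∃w (yR³w ∧ xR²w)).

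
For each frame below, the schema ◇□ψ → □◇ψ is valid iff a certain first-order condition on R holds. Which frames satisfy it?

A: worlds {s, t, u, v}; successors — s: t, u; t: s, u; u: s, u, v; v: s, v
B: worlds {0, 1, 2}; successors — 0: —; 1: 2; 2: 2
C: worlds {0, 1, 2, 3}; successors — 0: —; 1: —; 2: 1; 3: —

The schema corresponds to convergence: ∀x ∀y ∀z (Rxy ∧ Rxz → ∃w (Ryw ∧ Rzw)).
A: fails — Ruv and Rus but v and s have no common successor.
B: ✓.
C: fails — R21 and R21 but 1 and 1 have no common successor.
Valid on: B.

B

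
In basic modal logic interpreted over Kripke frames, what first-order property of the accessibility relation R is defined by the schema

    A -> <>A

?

reflexivity

This is frame-equivalent to □A → A (substitute ¬A for A and contrapose).
Suppose □A→A is valid. At any x set V(A)={w : Rxw}. Then □A holds at x, so A holds at x, i.e. Rxx.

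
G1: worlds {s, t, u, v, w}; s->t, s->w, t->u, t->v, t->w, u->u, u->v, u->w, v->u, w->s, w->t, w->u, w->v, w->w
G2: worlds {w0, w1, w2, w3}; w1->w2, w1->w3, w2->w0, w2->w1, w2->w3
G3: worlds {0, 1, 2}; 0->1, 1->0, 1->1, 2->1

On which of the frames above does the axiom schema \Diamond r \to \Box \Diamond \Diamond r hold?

Frame correspondent (Sahlqvist): \forall x \forall y \forall z ((xRy \wedge xRz) \to \exists w (y = w \wedge z R^2 w)) — i.e. a generalized confluence (Geach) condition.
G1: fails — wRs, wRv but no w* with s=w* and vR²w*.
G2: fails — w1Rw2, w1Rw3 but no w with w2=w and w3R²w.
G3: holds.

G3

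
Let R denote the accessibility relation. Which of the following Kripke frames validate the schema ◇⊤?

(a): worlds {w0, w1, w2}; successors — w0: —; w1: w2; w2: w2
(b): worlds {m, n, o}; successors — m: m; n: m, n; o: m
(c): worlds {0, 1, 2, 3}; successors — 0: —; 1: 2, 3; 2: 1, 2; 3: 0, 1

(b)

This is the axiom for seriality; its first-order frame correspondent is ∀x ∃y Rxy.
(a): fails — world w0 has no successor.
(b): satisfies the condition.
(c): fails — world 0 has no successor.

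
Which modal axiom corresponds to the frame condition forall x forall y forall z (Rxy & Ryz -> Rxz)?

□q → □□q

A defining formula is □q → □□q (the 4 axiom).
Suppose □q→□□q is valid. Take Rxy, Ryz and set V(q)={w : Rxw}. Then □q at x, so □□q at x, so □q at y, so q at z, i.e. Rxz.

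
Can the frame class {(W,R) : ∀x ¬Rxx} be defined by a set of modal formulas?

If a class were modally definable it would be closed under surjective bounded morphisms (Goldblatt–Thomason).
The 2-cycle (worlds 0,1 with 0→1→0) is irreflexive, and the map sending every world to a single reflexive point • is a surjective bounded morphism (forth: every edge maps to (•,•); back: every world has a successor). So any modal formula valid on the 2-cycle is also valid on the reflexive point, which is not irreflexive.
So the class is not modally definable.

Not modally definable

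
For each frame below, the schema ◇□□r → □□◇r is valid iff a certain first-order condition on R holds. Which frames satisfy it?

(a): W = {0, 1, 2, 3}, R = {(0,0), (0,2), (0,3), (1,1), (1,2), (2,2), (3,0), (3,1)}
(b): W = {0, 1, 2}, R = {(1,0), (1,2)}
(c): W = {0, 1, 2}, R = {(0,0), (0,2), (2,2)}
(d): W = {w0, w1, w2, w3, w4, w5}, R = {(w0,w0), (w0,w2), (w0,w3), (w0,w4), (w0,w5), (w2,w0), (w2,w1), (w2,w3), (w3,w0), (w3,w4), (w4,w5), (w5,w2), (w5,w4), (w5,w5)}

Frame correspondent (Sahlqvist): ∀x ∀y ∀z ((xRy ∧ xR²z) → ∃w (yR²w ∧ zRw)) — i.e. a generalized confluence (Geach) condition.
(a): fails — 0R2, 0R²3 but no w with 2R²w and 3Rw.
(b): satisfies the condition.
(c): satisfies the condition.
(d): fails — w0Rw0, w0R²w1 but no w with w0R²w and w1Rw.
Valid on: (b), (c).

(b), (c)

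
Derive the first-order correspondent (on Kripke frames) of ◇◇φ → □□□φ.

This is a Sahlqvist (Geach-type) schema ◇^2□^0φ → □^3◇^0φ.
Minimal-valuation argument: fix x; take any y with xR^2y and any z with xR^3z. Set V(φ) to the set of worlds R-reachable from y in exactly 0 steps. Then □^0φ holds at y, so the antecedent holds at x; validity forces ◇^0φ at z, giving a w with zR^0w and yR^0w.
First-order correspondent: ∀x ∀y ∀z ((xR²y ∧ xR³z) → ∃w (y = w ∧ z = w)).

∀x ∀y ∀z ((xR²y ∧ xR³z) → ∃w (y = w ∧ z = w))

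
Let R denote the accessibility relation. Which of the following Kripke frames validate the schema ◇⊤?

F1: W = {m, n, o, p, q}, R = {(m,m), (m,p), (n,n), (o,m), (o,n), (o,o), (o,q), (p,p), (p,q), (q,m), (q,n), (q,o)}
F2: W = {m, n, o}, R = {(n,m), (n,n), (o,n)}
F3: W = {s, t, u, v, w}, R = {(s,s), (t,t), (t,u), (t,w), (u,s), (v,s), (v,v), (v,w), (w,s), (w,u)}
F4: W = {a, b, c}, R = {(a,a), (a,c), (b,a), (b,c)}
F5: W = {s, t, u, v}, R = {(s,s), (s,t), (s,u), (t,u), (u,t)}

F1, F3

This is the axiom for seriality; its first-order frame correspondent is ∀x ∃y Rxy.
F1: ✓.
F2: fails — world m has no successor.
F3: ✓.
F4: fails — world c has no successor.
F5: fails — world v has no successor.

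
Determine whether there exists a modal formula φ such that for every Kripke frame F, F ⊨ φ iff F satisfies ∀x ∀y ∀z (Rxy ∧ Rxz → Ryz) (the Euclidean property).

Yes — defined by ◇p → □◇p

This is a Sahlqvist condition; the 5 axiom ◇p → □◇p defines it.
Suppose ◇p→□◇p is valid. Take Rxy, Rxz and set V(p)={y}. Then ◇p at x, so □◇p at x, so ◇p at z, so some w with Rzw has p; w=y, i.e. Rzy. By symmetry of the argument, Ryz.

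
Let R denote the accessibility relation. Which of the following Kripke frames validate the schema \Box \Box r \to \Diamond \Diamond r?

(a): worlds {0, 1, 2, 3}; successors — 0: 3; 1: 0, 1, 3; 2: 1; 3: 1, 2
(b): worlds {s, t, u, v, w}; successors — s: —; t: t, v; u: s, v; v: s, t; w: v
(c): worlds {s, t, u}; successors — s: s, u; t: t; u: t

Frame correspondent (Sahlqvist): \forall x \exists w (x R^2 w \wedge x R^2 w) — i.e. a generalized confluence (Geach) condition.
(a): condition met.
(b): fails — at s but no w* with sR²w* and sR²w*.
(c): condition met.

(a), (c)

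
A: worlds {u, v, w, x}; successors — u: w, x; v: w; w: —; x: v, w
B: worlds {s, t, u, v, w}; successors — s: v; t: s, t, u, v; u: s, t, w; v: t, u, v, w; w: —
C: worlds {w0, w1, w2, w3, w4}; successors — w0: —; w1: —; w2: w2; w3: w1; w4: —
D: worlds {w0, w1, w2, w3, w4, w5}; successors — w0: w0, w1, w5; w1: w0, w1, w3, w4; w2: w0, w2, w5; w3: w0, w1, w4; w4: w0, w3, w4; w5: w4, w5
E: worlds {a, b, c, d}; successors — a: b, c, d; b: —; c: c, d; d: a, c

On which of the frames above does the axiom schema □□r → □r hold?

D

The schema corresponds to density: ∀x ∀y (Rxy → ∃z (Rxz ∧ Rzy)).
A: fails — Rvw but no z with Rvz and Rzw.
B: fails — Ruw but no z with Ruz and Rzw.
C: fails — Rw3w1 but no z with Rw3z and Rzw1.
D: holds.
E: fails — Rab but no z with Raz and Rzb.
Valid on: D.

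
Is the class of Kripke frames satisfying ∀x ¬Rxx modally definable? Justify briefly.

Any modally definable frame class is closed under surjective bounded morphisms.
The 4-cycle (worlds 0,1,2,3 with 0→1→2→3→0) is irreflexive, and the map sending every world to a single reflexive point • is a surjective bounded morphism (forth: every edge maps to (•,•); back: every world has a successor). So any modal formula valid on the 4-cycle is also valid on the reflexive point, which is not irreflexive.
So the class is not modally definable.

Not definable by any modal formula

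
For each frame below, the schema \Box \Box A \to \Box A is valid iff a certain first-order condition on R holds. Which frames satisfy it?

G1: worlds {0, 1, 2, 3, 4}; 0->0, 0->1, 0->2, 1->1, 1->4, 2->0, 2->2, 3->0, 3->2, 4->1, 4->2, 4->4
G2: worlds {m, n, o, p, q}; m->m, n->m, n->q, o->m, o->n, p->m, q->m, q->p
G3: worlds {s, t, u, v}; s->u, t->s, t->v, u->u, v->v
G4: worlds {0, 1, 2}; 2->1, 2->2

The schema corresponds to density: \forall x \forall y (Rxy \to \exists z (Rxz \wedge Rzy)).
G1: ✓.
G2: fails — Ron but no z with Roz and Rzn.
G3: fails — Rts but no z with Rtz and Rzs.
G4: ✓.

G1, G4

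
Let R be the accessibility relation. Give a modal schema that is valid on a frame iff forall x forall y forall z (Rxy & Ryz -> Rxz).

□s → □□s

The condition is transitivity. The 4 schema □s → □□s defines it.
Suppose □s→□□s is valid. Take Rxy, Ryz and set V(s)={w : Rxw}. Then □s at x, so □□s at x, so □s at y, so s at z, i.e. Rxz.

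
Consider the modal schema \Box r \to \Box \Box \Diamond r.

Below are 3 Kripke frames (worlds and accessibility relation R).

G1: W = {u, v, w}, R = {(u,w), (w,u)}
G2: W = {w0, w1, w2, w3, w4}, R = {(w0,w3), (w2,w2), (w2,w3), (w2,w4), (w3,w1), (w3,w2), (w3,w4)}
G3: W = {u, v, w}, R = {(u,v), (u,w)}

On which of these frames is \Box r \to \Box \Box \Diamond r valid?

The schema corresponds to a generalized confluence (Geach) condition: \forall x \forall z (x R^2 z \to \exists w (xRw \wedge zRw)).
G1: satisfies the condition.
G2: fails — w0R²w1 but no w with w0Rw and w1Rw.
G3: satisfies the condition.
Valid on: G1, G3.

G1, G3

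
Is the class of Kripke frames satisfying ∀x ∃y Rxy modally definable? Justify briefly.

Yes, by □q → ◇q

This is a Sahlqvist condition; the D axiom □q → ◇q defines it.
Suppose □q→◇q is valid. At any x set V(q)=W. Then □q at x, so ◇q at x, so x has a successor.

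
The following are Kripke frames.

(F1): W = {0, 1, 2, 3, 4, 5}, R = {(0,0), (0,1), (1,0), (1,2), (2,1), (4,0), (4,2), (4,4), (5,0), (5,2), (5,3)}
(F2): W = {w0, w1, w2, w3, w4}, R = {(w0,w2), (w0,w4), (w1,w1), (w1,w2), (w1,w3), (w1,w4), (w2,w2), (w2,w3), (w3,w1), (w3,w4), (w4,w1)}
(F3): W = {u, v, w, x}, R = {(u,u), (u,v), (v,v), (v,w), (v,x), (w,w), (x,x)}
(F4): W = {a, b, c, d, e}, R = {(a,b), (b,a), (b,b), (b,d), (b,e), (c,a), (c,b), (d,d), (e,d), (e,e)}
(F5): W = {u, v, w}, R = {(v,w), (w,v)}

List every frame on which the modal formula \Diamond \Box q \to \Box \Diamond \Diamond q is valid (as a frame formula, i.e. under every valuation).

(F2)

The schema corresponds to a generalized confluence (Geach) condition: \forall x \forall y \forall z ((xRy \wedge xRz) \to \exists w (yRw \wedge z R^2 w)).
(F1): fails — 1R2, 1R2 but no w with 2Rw and 2R²w.
(F2): satisfies the condition.
(F3): fails — vRw, vRx but no t with wRt and xR²t.
(F4): fails — bRa, bRd but no w with aRw and dR²w.
(F5): fails — vRw, vRw but no t with wRt and wR²t.
Valid on: (F2).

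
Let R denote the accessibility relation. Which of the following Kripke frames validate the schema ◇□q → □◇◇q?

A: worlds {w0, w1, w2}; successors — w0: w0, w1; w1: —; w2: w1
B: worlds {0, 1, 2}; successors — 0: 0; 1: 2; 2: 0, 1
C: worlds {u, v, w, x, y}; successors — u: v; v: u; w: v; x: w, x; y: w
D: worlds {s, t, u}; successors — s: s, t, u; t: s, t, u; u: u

D

Frame correspondent (Sahlqvist): ∀x ∀y ∀z ((xRy ∧ xRz) → ∃w (yRw ∧ zR²w)) — i.e. a generalized confluence (Geach) condition.
A: fails — w0Rw0, w0Rw1 but no w with w0Rw and w1R²w.
B: fails — 2R1, 2R0 but no w with 1Rw and 0R²w.
C: fails — uRv, uRv but no t with vRt and vR²t.
D: condition met.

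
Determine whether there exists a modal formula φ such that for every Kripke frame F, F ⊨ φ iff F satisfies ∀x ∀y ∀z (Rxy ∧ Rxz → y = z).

Yes: it is partial functionality, defined by the CD schema ◇r → □r.
Suppose ◇r→□r is valid. Take Rxy, Rxz and set V(r)={y}. Then ◇r at x, so □r at x, so r at z, i.e. z=y.

Yes, by ◇r → □r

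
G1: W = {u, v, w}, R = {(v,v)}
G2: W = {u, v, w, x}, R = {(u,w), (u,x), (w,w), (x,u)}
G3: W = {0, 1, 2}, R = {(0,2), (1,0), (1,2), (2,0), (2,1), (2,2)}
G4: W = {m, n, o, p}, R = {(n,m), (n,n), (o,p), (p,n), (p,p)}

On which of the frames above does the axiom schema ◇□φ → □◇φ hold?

This is the axiom for convergence; its first-order frame correspondent is ∀x ∀y ∀z (Rxy ∧ Rxz → ∃w (Ryw ∧ Rzw)).
G1: holds.
G2: fails — Ruw and Rux but w and x have no common successor.
G3: holds.
G4: fails — Rnn and Rnm but n and m have no common successor.
Valid on: G1, G3.

G1, G3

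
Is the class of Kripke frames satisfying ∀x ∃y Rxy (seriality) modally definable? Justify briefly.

Yes, by □p → ◇p

Yes: it is seriality, defined by the D schema □p → ◇p.
Suppose □p→◇p is valid. At any x set V(p)=W. Then □p at x, so ◇p at x, so x has a successor.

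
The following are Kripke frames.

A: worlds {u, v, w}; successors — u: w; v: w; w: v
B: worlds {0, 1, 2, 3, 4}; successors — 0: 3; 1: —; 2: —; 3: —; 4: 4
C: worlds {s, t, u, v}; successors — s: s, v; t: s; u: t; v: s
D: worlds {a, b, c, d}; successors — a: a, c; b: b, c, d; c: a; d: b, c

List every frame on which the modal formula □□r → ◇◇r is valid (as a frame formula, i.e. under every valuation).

Frame correspondent (Sahlqvist): ∀x ∃w (xR²w ∧ xR²w) — i.e. a generalized confluence (Geach) condition.
A: satisfies the condition.
B: fails — at 0 but no w with 0R²w and 0R²w.
C: satisfies the condition.
D: satisfies the condition.
Valid on: A, C, D.

A, C, D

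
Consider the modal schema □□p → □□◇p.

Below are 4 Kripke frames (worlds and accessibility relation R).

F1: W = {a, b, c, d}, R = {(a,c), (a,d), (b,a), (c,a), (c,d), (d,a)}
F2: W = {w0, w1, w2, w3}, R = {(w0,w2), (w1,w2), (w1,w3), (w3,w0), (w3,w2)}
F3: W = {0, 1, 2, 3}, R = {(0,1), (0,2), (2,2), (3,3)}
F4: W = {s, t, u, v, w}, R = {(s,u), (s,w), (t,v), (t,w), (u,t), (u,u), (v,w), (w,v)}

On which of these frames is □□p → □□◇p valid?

The schema corresponds to a generalized confluence (Geach) condition: ∀x ∀z (xR²z → ∃w (xR²w ∧ zRw)).
F1: fails — bR²d but no w with bR²w and dRw.
F2: fails — w1R²w2 but no w with w1R²w and w2Rw.
F3: condition met.
F4: fails — sR²v but no w* with sR²w* and vRw*.

F3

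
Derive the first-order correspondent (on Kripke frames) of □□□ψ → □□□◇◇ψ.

This is a Sahlqvist (Geach-type) schema ◇^0□^3ψ → □^3◇^2ψ.
Minimal-valuation argument: fix x; take any y with xR^0y and any z with xR^3z. Set V(ψ) to the set of worlds R-reachable from y in exactly 3 steps. Then □^3ψ holds at y, so the antecedent holds at x; validity forces ◇^2ψ at z, giving a w with zR^2w and yR^3w.
First-order correspondent: ∀x ∀z (xR³z → ∃w (xR³w ∧ zR²w)).

∀x ∀z (xR³z → ∃w (xR³w ∧ zR²w))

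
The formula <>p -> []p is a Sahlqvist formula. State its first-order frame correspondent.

Suppose ◇p→□p is valid. Take Rxy, Rxz and set V(p)={y}. Then ◇p at x, so □p at x, so p at z, i.e. z=y.
Conversely, on a frame with partial functionality the schema holds at every world under every valuation.
Frame condition: forall x forall y forall z (Rxy & Rxz -> y = z).

Partial functionality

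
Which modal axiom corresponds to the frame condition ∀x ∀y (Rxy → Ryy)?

□(□ψ → ψ)

A defining formula is □(□ψ → ψ) (the T□ axiom).
Suppose □(□ψ→ψ) is valid. Take Rxy and set V(ψ)={w : Ryw}. Then at y, □ψ holds; since □(□ψ→ψ) at x, □ψ→ψ at y, so ψ at y, i.e. Ryy.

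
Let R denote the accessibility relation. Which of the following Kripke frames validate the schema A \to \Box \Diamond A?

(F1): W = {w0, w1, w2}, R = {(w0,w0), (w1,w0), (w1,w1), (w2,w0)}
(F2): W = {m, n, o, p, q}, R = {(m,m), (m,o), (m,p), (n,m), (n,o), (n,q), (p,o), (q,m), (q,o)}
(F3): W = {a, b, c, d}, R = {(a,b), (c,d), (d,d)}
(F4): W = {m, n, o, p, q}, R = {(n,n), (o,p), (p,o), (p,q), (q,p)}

Frame correspondent (Sahlqvist): \forall x \forall y (Rxy \to Ryx) — i.e. symmetry.
(F1): fails — Rw1w0 but not Rw0w1.
(F2): fails — Rno but not Ron.
(F3): fails — Rab but not Rba.
(F4): condition met.

(F4)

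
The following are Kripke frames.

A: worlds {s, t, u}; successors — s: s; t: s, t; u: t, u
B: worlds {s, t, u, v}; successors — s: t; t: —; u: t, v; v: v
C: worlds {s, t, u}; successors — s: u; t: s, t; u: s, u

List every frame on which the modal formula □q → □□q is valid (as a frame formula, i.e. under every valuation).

Frame correspondent (Sahlqvist): ∀x ∀y ∀z (Rxy ∧ Ryz → Rxz) — i.e. transitivity.
A: fails — Rut and Rts but not Rus.
B: holds.
C: fails — Rts and Rsu but not Rtu.

B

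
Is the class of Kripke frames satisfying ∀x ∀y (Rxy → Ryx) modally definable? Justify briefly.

Yes — defined by r → □◇r

The condition is symmetry. A defining modal formula is r → □◇r.
Suppose r→□◇r is valid. Take Rxy and set V(r)={x}. Then r at x, so □◇r at x, so ◇r at y, so some z with Ryz has r; z=x, i.e. Ryx.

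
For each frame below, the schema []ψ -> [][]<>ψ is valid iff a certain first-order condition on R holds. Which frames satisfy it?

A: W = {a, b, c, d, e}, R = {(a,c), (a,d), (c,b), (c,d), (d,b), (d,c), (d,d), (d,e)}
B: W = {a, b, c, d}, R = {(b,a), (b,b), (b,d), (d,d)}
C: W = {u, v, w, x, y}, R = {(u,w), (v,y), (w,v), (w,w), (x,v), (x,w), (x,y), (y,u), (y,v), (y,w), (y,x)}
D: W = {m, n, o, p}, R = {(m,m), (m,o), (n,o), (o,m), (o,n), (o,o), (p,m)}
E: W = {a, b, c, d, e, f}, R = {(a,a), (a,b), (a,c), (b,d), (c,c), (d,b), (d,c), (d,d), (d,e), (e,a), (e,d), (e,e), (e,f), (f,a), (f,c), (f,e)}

The schema corresponds to a generalized confluence (Geach) condition: forall x forall z (x R^2 z -> exists w (xRw & zRw)).
A: fails — aR²b but no w with aRw and bRw.
B: fails — bR²a but no w with bRw and aRw.
C: fails — uR²v but no t with uRt and vRt.
D: ✓.
E: fails — aR²b but no w with aRw and bRw.
Valid on: D.

D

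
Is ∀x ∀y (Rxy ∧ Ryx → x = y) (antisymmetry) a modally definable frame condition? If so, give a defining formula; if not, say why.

Modal frame validity is preserved under surjective bounded morphisms.
The 6-cycle (worlds 0,1,2,3,4,5 with 0→1→2→3→4→5→0) is antisymmetric. Sending even-indexed worlds to • and odd-indexed worlds to ∘ is a surjective bounded morphism onto the two-world frame with •↔∘, which is not antisymmetric.
So the class is not modally definable.

Not definable by any modal formula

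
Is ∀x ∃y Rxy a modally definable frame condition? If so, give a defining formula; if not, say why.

Yes, by □r → ◇r

Yes: it is seriality, defined by the D schema □r → ◇r.
Suppose □r→◇r is valid. At any x set V(r)=W. Then □r at x, so ◇r at x, so x has a successor.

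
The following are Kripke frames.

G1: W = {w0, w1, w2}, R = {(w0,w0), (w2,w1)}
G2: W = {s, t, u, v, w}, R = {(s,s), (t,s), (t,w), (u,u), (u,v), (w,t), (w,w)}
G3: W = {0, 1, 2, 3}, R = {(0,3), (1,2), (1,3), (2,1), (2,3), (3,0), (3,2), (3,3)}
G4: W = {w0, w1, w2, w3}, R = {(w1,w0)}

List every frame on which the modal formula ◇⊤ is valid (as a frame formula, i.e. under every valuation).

G3

Frame correspondent (Sahlqvist): ∀x ∃y Rxy — i.e. seriality.
G1: fails — world w1 has no successor.
G2: fails — world v has no successor.
G3: condition met.
G4: fails — world w0 has no successor.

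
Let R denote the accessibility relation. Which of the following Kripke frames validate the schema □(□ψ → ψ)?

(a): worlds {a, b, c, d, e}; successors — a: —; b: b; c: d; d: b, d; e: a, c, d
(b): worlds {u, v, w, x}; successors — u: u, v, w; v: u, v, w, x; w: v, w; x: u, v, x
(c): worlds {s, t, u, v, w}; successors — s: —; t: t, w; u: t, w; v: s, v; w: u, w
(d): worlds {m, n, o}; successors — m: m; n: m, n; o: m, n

This is the axiom for shift-reflexivity; its first-order frame correspondent is ∀x ∀y (Rxy → Ryy).
(a): fails — Rea but not Raa.
(b): holds.
(c): fails — Rwu but not Ruu.
(d): holds.

(b), (d)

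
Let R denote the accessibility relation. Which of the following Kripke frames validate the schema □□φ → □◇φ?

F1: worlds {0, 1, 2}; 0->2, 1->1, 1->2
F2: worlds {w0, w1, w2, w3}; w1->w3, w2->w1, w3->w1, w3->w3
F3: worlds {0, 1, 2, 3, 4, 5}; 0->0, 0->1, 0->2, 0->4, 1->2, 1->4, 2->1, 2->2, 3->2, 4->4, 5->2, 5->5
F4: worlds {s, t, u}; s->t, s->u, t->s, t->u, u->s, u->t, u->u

Frame correspondent (Sahlqvist): ∀x ∀z (xRz → ∃w (xR²w ∧ zRw)) — i.e. a generalized confluence (Geach) condition.
F1: fails — 0R2 but no w with 0R²w and 2Rw.
F2: satisfies the condition.
F3: satisfies the condition.
F4: satisfies the condition.
Valid on: F2, F3, F4.

F2, F3, F4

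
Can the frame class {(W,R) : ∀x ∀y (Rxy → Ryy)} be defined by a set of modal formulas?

Yes: it is shift-reflexivity, defined by the T□ schema □(□r → r).
Suppose □(□r→r) is valid. Take Rxy and set V(r)={w : Ryw}. Then at y, □r holds; since □(□r→r) at x, □r→r at y, so r at y, i.e. Ryy.

Yes — defined by □(□r → r)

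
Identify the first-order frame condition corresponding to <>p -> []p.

partial functionality

Suppose ◇p→□p is valid. Take Rxy, Rxz and set V(p)={y}. Then ◇p at x, so □p at x, so p at z, i.e. z=y.
Conversely, any frame satisfying forall x forall y forall z (Rxy & Rxz -> y = z) validates the schema.
So the correspondent is partial functionality.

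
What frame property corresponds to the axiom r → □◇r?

This schema is the B axiom.
Its frame correspondent is symmetry — ∀x ∀y (Rxy → Ryx).

symmetry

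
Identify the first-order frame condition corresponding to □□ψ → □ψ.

density

Suppose □□ψ→□ψ is valid. Take Rxy and set V(ψ)={w : xR²w}. Then □□ψ at x, so □ψ at x, so ψ at y, i.e. ∃z(Rxz∧Rzy).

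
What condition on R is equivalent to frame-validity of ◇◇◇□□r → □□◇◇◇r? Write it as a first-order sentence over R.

This is a Sahlqvist (Geach-type) schema ◇^3□^2r → □^2◇^3r.
Minimal-valuation argument: fix x; take any y with xR^3y and any z with xR^2z. Set V(r) to the set of worlds R-reachable from y in exactly 2 steps. Then □^2r holds at y, so the antecedent holds at x; validity forces ◇^3r at z, giving a w with zR^3w and yR^2w.
First-order correspondent: ∀x ∀y ∀z ((xR³y ∧ xR²z) → ∃w (yR²w ∧ zR³w)).

∀x ∀y ∀z ((xR³y ∧ xR²z) → ∃w (yR²w ∧ zR³w))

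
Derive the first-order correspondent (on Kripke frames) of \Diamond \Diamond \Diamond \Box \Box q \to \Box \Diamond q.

This is a Sahlqvist (Geach-type) schema ◇^3□^2q → □^1◇^1q.
Minimal-valuation argument: fix x; take any y with xR^3y and any z with xR^1z. Set V(q) to the set of worlds R-reachable from y in exactly 2 steps. Then □^2q holds at y, so the antecedent holds at x; validity forces ◇^1q at z, giving a w with zR^1w and yR^2w.
First-order correspondent: \forall x \forall y \forall z ((x R^3 y \wedge xRz) \to \exists w (y R^2 w \wedge zRw)).

\forall x \forall y \forall z ((x R^3 y \wedge xRz) \to \exists w (y R^2 w \wedge zRw))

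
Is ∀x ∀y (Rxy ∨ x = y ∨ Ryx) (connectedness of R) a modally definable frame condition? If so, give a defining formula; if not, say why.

Any modally definable frame class is closed under disjoint unions.
Take 2 disjoint single-world reflexive frames: each is trivially connected, but their disjoint union has 2 worlds with no edge between distinct components, so it is not connected.
Hence connectedness of R is not modally definable.

Not modally definable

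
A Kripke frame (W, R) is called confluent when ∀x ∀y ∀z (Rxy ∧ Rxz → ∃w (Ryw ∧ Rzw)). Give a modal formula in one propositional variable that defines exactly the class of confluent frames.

This is convergence; the standard corresponding axiom is .2: ◇□p → □◇p.
Suppose ◇□p→□◇p is valid. Take Rxy, Rxz and set V(p)={w : Ryw}. Then □p at y so ◇□p at x, so □◇p at x, so ◇p at z, giving w with Rzw and Ryw.

◇□p → □◇p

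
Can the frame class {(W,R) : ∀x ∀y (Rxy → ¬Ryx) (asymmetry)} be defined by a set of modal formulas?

If a class were modally definable it would be closed under surjective bounded morphisms (Goldblatt–Thomason).
The 3-cycle (worlds s,t,u with s→t→u→s) is asymmetric. Mapping every world to a single reflexive point • is a surjective bounded morphism, and the reflexive point is not asymmetric (R•• but asymmetry requires ¬R••).
Hence asymmetry is not modally definable.

No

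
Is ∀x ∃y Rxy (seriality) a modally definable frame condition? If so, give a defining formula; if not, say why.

Yes — defined by □p → ◇p

The condition is seriality. A defining modal formula is □p → ◇p.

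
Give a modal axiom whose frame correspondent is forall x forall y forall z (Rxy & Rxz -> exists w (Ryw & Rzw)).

◇□ψ → □◇ψ

A defining formula is ◇□ψ → □◇ψ (the .2 axiom).
Suppose ◇□ψ→□◇ψ is valid. Take Rxy, Rxz and set V(ψ)={w : Ryw}. Then □ψ at y so ◇□ψ at x, so □◇ψ at x, so ◇ψ at z, giving w with Rzw and Ryw.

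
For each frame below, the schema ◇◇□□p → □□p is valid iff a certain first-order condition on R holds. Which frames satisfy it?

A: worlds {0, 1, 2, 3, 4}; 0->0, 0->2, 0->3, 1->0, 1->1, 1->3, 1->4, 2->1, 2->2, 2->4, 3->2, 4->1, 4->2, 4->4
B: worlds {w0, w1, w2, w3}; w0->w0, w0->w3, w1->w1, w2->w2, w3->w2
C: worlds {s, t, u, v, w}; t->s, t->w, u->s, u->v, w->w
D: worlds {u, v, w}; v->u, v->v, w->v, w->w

The schema corresponds to a generalized confluence (Geach) condition: ∀x ∀y ∀z ((xR²y ∧ xR²z) → ∃w (yR²w ∧ z = w)).
A: fails — 0R²3, 0R²0 but no w with 3R²w and 0=w.
B: fails — w0R²w2, w0R²w0 but no w with w2R²w and w0=w.
C: satisfies the condition.
D: fails — vR²u, vR²u but no t with uR²t and u=t.

C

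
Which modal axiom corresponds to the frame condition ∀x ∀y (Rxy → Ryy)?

A defining formula is □(□p → p) (the T□ axiom).
Suppose □(□p→p) is valid. Take Rxy and set V(p)={w : Ryw}. Then at y, □p holds; since □(□p→p) at x, □p→p at y, so p at y, i.e. Ryy.

□(□p → p)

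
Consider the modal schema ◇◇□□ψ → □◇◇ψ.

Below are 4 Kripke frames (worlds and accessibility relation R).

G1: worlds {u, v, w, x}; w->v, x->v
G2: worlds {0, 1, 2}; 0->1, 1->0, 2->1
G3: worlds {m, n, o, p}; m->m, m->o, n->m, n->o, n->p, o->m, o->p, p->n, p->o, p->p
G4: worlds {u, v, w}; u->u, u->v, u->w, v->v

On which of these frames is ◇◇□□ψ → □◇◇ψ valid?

G1, G3

The schema corresponds to a generalized confluence (Geach) condition: ∀x ∀y ∀z ((xR²y ∧ xRz) → ∃w (yR²w ∧ zR²w)).
G1: ✓.
G2: fails — 0R²0, 0R1 but no w with 0R²w and 1R²w.
G3: ✓.
G4: fails — uR²u, uRw but no t with uR²t and wR²t.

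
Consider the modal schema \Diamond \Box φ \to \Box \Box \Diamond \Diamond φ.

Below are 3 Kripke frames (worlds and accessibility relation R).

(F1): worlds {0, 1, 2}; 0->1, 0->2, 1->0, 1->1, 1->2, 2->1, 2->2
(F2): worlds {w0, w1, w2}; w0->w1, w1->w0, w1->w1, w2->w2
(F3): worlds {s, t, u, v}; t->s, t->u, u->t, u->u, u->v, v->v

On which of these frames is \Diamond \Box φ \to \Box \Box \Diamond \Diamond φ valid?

This is the axiom for a generalized confluence (Geach) condition; its first-order frame correspondent is \forall x \forall y \forall z ((xRy \wedge x R^2 z) \to \exists w (yRw \wedge z R^2 w)).
(F1): ✓.
(F2): ✓.
(F3): fails — tRs, tR²t but no w with sRw and tR²w.
Valid on: (F1), (F2).

(F1), (F2)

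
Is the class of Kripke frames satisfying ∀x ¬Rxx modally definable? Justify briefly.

Modal frame validity is preserved under surjective bounded morphisms.
The 5-cycle (worlds w0,w1,w2,w3,w4 with w0→w1→w2→w3→w4→w0) is irreflexive, and the map sending every world to a single reflexive point • is a surjective bounded morphism (forth: every edge maps to (•,•); back: every world has a successor). So any modal formula valid on the 5-cycle is also valid on the reflexive point, which is not irreflexive.
So no modal formula (or set of formulas) defines exactly the irreflexive frames.

No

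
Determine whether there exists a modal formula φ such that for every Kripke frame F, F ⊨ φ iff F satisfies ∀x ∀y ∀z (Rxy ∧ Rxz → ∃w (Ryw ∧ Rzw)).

Yes — defined by ◇□p → □◇p

Yes: it is convergence, defined by the .2 schema ◇□p → □◇p.
Suppose ◇□p→□◇p is valid. Take Rxy, Rxz and set V(p)={w : Ryw}. Then □p at y so ◇□p at x, so □◇p at x, so ◇p at z, giving w with Rzw and Ryw.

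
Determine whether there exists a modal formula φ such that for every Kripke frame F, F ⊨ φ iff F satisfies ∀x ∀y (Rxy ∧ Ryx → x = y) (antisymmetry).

Any modally definable frame class is closed under surjective bounded morphisms.
The 4-cycle (worlds 0,1,2,3 with 0→1→2→3→0) is antisymmetric. Sending even-indexed worlds to • and odd-indexed worlds to ∘ is a surjective bounded morphism onto the two-world frame with •↔∘, which is not antisymmetric.
So no modal formula (or set of formulas) defines exactly the antisymmetric frames.

Not definable by any modal formula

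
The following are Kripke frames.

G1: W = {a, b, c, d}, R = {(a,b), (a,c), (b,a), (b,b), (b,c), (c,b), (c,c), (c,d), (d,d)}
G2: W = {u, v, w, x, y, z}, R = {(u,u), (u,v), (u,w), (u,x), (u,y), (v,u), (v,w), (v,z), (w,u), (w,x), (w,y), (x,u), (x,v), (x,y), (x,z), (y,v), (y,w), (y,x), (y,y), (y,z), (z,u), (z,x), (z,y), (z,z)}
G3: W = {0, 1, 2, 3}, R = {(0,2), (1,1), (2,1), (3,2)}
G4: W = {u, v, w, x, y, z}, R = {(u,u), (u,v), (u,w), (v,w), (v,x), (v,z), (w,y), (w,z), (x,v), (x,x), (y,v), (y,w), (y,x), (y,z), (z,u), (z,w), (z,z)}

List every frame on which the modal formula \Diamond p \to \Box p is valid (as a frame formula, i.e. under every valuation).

The schema corresponds to partial functionality: \forall x \forall y \forall z (Rxy \wedge Rxz \to y = z).
G1: fails — a sees both b and c.
G2: fails — u sees both u and v.
G3: ✓.
G4: fails — u sees both u and v.

G3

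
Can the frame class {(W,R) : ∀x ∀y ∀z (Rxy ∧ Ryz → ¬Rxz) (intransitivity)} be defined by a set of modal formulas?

Not modally definable

Any modally definable frame class is closed under surjective bounded morphisms.
The 3-cycle (worlds s,t,u with s→t→u→s) is intransitive. Mapping every world to a single reflexive point • is a surjective bounded morphism; the reflexive point is not intransitive (R••∧R•• but R••).
So the class is not modally definable.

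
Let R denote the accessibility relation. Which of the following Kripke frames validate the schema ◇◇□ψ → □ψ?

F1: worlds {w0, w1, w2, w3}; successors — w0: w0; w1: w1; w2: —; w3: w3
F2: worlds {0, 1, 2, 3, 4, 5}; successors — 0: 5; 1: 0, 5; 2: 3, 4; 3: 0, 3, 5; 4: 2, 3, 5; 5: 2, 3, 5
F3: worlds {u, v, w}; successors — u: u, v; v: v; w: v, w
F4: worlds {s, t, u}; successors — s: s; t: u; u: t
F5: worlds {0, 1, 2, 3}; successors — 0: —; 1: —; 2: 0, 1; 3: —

The schema corresponds to a generalized confluence (Geach) condition: ∀x ∀y ∀z ((xR²y ∧ xRz) → ∃w (yRw ∧ z = w)).
F1: ✓.
F2: fails — 0R²2, 0R5 but no w with 2Rw and 5=w.
F3: fails — uR²v, uRu but no t with vRt and u=t.
F4: ✓.
F5: ✓.
Valid on: F1, F4, F5.

F1, F4, F5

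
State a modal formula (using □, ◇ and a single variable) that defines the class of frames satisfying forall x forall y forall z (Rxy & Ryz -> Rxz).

□q → □□q

The condition is transitivity. The 4 schema □q → □□q defines it.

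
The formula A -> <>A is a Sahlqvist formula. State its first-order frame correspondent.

This is frame-equivalent to □A → A (substitute ¬A for A and contrapose).
Suppose □A→A is valid. At any x set V(A)={w : Rxw}. Then □A holds at x, so A holds at x, i.e. Rxx.
Conversely, any frame satisfying forall x Rxx validates the schema.
Frame condition: forall x Rxx.

Reflexivity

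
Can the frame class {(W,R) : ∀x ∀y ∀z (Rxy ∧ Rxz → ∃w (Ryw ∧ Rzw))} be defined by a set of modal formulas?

The condition is convergence. A defining modal formula is ◇□q → □◇q.
Suppose ◇□q→□◇q is valid. Take Rxy, Rxz and set V(q)={w : Ryw}. Then □q at y so ◇□q at x, so □◇q at x, so ◇q at z, giving w with Rzw and Ryw.

Yes — defined by ◇□q → □◇q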